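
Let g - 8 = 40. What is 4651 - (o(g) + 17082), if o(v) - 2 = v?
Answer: -12481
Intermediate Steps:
g = 48 (g = 8 + 40 = 48)
o(v) = 2 + v
4651 - (o(g) + 17082) = 4651 - ((2 + 48) + 17082) = 4651 - (50 + 17082) = 4651 - 1*17132 = 4651 - 17132 = -12481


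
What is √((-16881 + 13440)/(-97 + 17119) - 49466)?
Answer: I*√1592528564694/5674 ≈ 222.41*I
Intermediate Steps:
√((-16881 + 13440)/(-97 + 17119) - 49466) = √(-3441/17022 - 49466) = √(-3441*1/17022 - 49466) = √(-1147/5674 - 49466) = √(-280671231/5674) = I*√1592528564694/5674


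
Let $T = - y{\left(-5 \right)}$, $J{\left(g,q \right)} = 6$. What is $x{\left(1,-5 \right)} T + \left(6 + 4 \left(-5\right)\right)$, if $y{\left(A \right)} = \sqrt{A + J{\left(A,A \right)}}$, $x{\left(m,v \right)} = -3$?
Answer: $-11$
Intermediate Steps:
$y{\left(A \right)} = \sqrt{6 + A}$ ($y{\left(A \right)} = \sqrt{A + 6} = \sqrt{6 + A}$)
$T = -1$ ($T = - \sqrt{6 - 5} = - \sqrt{1} = \left(-1\right) 1 = -1$)
$x{\left(1,-5 \right)} T + \left(6 + 4 \left(-5\right)\right) = \left(-3\right) \left(-1\right) + \left(6 + 4 \left(-5\right)\right) = 3 + \left(6 - 20\right) = 3 - 14 = -11$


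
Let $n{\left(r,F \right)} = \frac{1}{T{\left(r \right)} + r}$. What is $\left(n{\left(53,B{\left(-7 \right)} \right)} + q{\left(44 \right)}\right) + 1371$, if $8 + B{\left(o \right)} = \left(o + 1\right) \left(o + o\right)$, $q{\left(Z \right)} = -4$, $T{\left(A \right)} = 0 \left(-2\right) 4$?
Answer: $\frac{72452}{53} \approx 1367.0$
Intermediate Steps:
$T{\left(A \right)} = 0$ ($T{\left(A \right)} = 0 \cdot 4 = 0$)
$B{\left(o \right)} = -8 + 2 o \left(1 + o\right)$ ($B{\left(o \right)} = -8 + \left(o + 1\right) \left(o + o\right) = -8 + \left(1 + o\right) 2 o = -8 + 2 o \left(1 + o\right)$)
$n{\left(r,F \right)} = \frac{1}{r}$ ($n{\left(r,F \right)} = \frac{1}{0 + r} = \frac{1}{r}$)
$\left(n{\left(53,B{\left(-7 \right)} \right)} + q{\left(44 \right)}\right) + 1371 = \left(\frac{1}{53} - 4\right) + 1371 = - \frac{211}{53} + 1371 = \frac{72452}{53}$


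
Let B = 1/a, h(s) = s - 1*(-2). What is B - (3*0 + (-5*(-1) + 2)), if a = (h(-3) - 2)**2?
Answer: -62/9 ≈ -6.8889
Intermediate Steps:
h(s) = 2 + s (h(s) = s + 2 = 2 + s)
a = 9 (a = ((2 - 3) - 2)**2 = (-1 - 2)**2 = (-3)**2 = 9)
B = 1/9 ≈ 0.11111
B - (3*0 + (-5*(-1) + 2)) = 1/9 - (3*0 + (-5*(-1) + 2)) = 1/9 - (0 + (5 + 2)) = 1/9 - (0 + 7) = 1/9 - 1*7 = 1/9 - 7 = -62/9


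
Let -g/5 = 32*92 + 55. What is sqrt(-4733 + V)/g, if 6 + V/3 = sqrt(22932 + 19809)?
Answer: -I*sqrt(4751 - 9*sqrt(4749))/14995 ≈ -0.0042862*I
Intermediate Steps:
V = -18 + 9*sqrt(4749) (V = -18 + 3*sqrt(22932 + 19809) = -18 + 3*sqrt(42741) = -18 + 3*(3*sqrt(4749)) = -18 + 9*sqrt(4749) ≈ 602.22)
g = -14995 (g = -5*(32*92 + 55) = -5*(2944 + 55) = -5*2999 = -14995)
sqrt(-4733 + V)/g = sqrt(-4733 + (-18 + 9*sqrt(4749)))/(-14995) = sqrt(-4751 + 9*sqrt(4749))*(-1/14995) = -sqrt(-4751 + 9*sqrt(4749))/14995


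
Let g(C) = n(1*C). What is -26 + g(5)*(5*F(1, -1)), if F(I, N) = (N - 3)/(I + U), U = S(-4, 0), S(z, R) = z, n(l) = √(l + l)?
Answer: -26 + 20*√10/3 ≈ -4.9182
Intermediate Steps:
n(l) = √2*√l (n(l) = √(2*l) = √2*√l)
g(C) = √2*√C (g(C) = √2*√(1*C) = √2*√C)
U = -4
F(I, N) = (-3 + N)/(-4 + I) (F(I, N) = (N - 3)/(I - 4) = (-3 + N)/(-4 + I))
-26 + g(5)*(5*F(1, -1)) = -26 + (√2*√5)*(5*((-3 - 1)/(-4 + 1))) = -26 + √10*(5*(-4/(-3))) = -26 + √10*(5*(-⅓*(-4))) = -26 + √10*(5*(4/3)) = -26 + √10*(20/3) = -26 + 20*√10/3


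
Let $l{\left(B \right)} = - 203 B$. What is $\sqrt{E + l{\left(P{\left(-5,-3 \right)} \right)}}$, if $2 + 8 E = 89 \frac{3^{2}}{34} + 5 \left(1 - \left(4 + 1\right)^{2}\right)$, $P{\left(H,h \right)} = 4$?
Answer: $\frac{i \sqrt{3811587}}{68} \approx 28.711 i$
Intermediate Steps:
$E = - \frac{3347}{272}$ ($E = - \frac{1}{4} + \frac{89 \frac{3^{2}}{34} + 5 \left(1 - \left(4 + 1\right)^{2}\right)}{8} = - \frac{1}{4} + \frac{89 \cdot 9 \cdot \frac{1}{34} + 5 \left(1 - 5^{2}\right)}{8} = - \frac{1}{4} + \frac{89 \cdot \frac{9}{34} + 5 \left(1 - 25\right)}{8} = - \frac{1}{4} + \frac{\frac{801}{34} + 5 \left(1 - 25\right)}{8} = - \frac{1}{4} + \frac{\frac{801}{34} + 5 \left(-24\right)}{8} = - \frac{1}{4} + \frac{\frac{801}{34} - 120}{8} = - \frac{1}{4} + \frac{1}{8} \left(- \frac{3279}{34}\right) = - \frac{1}{4} - \frac{3279}{272} = - \frac{3347}{272} \approx -12.305$)
$\sqrt{E + l{\left(P{\left(-5,-3 \right)} \right)}} = \sqrt{- \frac{3347}{272} - 812} = \sqrt{- \frac{224211}{272}} = \frac{i \sqrt{3811587}}{68}$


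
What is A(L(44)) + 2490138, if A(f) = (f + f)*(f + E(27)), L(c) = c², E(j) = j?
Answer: 10090874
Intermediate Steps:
A(f) = 2*f*(27 + f) (A(f) = (f + f)*(f + 27) = (2*f)*(27 + f) = 2*f*(27 + f))
A(L(44)) + 2490138 = 2*44²*(27 + 44²) + 2490138 = 2*1936*(27 + 1936) + 2490138 = 2*1936*1963 + 2490138 = 7600736 + 2490138 = 10090874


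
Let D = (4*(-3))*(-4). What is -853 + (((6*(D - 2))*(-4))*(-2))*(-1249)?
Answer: -2758645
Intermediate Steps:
D = 48 (D = -12*(-4) = 48)
-853 + (((6*(D - 2))*(-4))*(-2))*(-1249) = -853 + (((6*(48 - 2))*(-4))*(-2))*(-1249) = -853 + (((6*46)*(-4))*(-2))*(-1249) = -853 + ((276*(-4))*(-2))*(-1249) = -853 - 1104*(-2)*(-1249) = -853 + 2208*(-1249) = -853 - 2757792 = -2758645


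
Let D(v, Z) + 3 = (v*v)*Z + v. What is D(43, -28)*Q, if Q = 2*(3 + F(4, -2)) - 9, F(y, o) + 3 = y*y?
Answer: -1189836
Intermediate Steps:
D(v, Z) = -3 + v + Z*v² (D(v, Z) = -3 + ((v*v)*Z + v) = -3 + (v²*Z + v) = -3 + (Z*v² + v) = -3 + (v + Z*v²) = -3 + v + Z*v²)
F(y, o) = -3 + y² (F(y, o) = -3 + y*y = -3 + y²)
Q = 23 (Q = 2*(3 + (-3 + 4²)) - 9 = 2*(3 + (-3 + 16)) - 9 = 2*(3 + 13) - 9 = 2*16 - 9 = 32 - 9 = 23)
D(43, -28)*Q = (-3 + 43 - 28*43²)*23 = (-3 + 43 - 28*1849)*23 = (-3 + 43 - 51772)*23 = -51732*23 = -1189836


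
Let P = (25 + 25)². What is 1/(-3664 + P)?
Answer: -1/1164 ≈ -0.00085911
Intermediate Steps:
P = 2500 (P = 50² = 2500)
1/(-3664 + P) = 1/(-3664 + 2500) = 1/(-1164) = -1/1164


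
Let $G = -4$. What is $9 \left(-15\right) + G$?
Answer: $-139$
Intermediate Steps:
$9 \left(-15\right) + G = 9 \left(-15\right) - 4 = -135 - 4 = -139$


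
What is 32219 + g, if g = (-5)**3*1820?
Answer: -195281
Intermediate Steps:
g = -227500 (g = -125*1820 = -227500)
32219 + g = 32219 - 227500 = -195281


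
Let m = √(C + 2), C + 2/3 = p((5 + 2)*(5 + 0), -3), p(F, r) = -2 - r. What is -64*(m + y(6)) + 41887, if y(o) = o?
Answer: 41503 - 64*√21/3 ≈ 41405.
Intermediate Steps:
C = ⅓ (C = -⅔ + (-2 - 1*(-3)) = -⅔ + (-2 + 3) = -⅔ + 1 = ⅓ ≈ 0.33333)
m = √21/3 (m = √(⅓ + 2) = √(7/3) = √21/3 ≈ 1.5275)
-64*(m + y(6)) + 41887 = -64*(√21/3 + 6) + 41887 = -64*(6 + √21/3) + 41887 = (-384 - 64*√21/3) + 41887 = 41503 - 64*√21/3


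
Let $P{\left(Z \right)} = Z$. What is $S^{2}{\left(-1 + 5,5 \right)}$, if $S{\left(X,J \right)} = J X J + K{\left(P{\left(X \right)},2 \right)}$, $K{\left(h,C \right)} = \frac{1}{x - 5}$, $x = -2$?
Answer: $\frac{488601}{49} \approx 9971.5$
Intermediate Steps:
$K{\left(h,C \right)} = - \frac{1}{7}$ ($K{\left(h,C \right)} = \frac{1}{-2 - 5} = \frac{1}{-7} = - \frac{1}{7}$)
$S{\left(X,J \right)} = - \frac{1}{7} + X J^{2}$ ($S{\left(X,J \right)} = J X J - \frac{1}{7} = X J^{2} - \frac{1}{7} = - \frac{1}{7} + X J^{2}$)
$S^{2}{\left(-1 + 5,5 \right)} = \left(- \frac{1}{7} + \left(-1 + 5\right) 5^{2}\right)^{2} = \left(- \frac{1}{7} + 4 \cdot 25\right)^{2} = \left(- \frac{1}{7} + 100\right)^{2} = \left(\frac{699}{7}\right)^{2} = \frac{488601}{49}$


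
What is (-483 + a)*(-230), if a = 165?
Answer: 73140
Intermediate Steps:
(-483 + a)*(-230) = (-483 + 165)*(-230) = -318*(-230) = 73140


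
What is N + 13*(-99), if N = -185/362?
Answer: -466079/362 ≈ -1287.5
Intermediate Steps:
N = -185/362 (N = -185*1/362 = -185/362 ≈ -0.51105)
N + 13*(-99) = -185/362 + 13*(-99) = -185/362 - 1287 = -466079/362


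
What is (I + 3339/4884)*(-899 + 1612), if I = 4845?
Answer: 5624695149/1628 ≈ 3.4550e+6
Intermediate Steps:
(I + 3339/4884)*(-899 + 1612) = (4845 + 3339/4884)*(-899 + 1612) = (4845 + 3339*(1/4884))*713 = (4845 + 1113/1628)*713 = (7888773/1628)*713 = 5624695149/1628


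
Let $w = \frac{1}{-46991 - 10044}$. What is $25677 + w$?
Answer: $\frac{1464487694}{57035} \approx 25677.0$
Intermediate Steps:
$w = - \frac{1}{57035}$ ($w = \frac{1}{-46991 + \left(-20387 + 10343\right)} = \frac{1}{-46991 - 10044} = \frac{1}{-57035} = - \frac{1}{57035} \approx -1.7533 \cdot 10^{-5}$)
$25677 + w = 25677 - \frac{1}{57035} = \frac{1464487694}{57035}$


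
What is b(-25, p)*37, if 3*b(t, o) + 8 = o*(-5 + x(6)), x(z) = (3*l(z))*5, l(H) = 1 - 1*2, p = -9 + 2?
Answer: 1628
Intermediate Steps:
p = -7
l(H) = -1 (l(H) = 1 - 2 = -1)
x(z) = -15 (x(z) = (3*(-1))*5 = -3*5 = -15)
b(t, o) = -8/3 - 20*o/3 (b(t, o) = -8/3 + (o*(-5 - 15))/3 = -8/3 + (o*(-20))/3 = -8/3 + (-20*o)/3 = -8/3 - 20*o/3)
b(-25, p)*37 = (-8/3 - 20/3*(-7))*37 = (-8/3 + 140/3)*37 = 44*37 = 1628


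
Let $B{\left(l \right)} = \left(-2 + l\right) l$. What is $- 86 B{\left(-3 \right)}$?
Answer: $-1290$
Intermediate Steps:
$B{\left(l \right)} = l \left(-2 + l\right)$
$- 86 B{\left(-3 \right)} = - 86 \left(- 3 \left(-2 - 3\right)\right) = - 86 \left(\left(-3\right) \left(-5\right)\right) = \left(-86\right) 15 = -1290$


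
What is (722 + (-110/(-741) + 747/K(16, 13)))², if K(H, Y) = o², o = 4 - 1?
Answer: 355949458225/549081 ≈ 6.4826e+5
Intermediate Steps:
o = 3
K(H, Y) = 9 (K(H, Y) = 3² = 9)
(722 + (-110/(-741) + 747/K(16, 13)))² = (722 + (-110/(-741) + 747/9))² = (722 + (-110*(-1/741) + 747*(⅑)))² = (722 + (110/741 + 83))² = (722 + 61613/741)² = (596615/741)² = 355949458225/549081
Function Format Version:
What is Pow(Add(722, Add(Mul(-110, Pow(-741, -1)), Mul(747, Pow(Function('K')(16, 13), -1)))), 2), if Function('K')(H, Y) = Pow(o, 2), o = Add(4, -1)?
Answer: Rational(355949458225, 549081) ≈ 6.4826e+5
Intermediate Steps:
o = 3
Function('K')(H, Y) = 9 (Function('K')(H, Y) = Pow(3, 2) = 9)
Pow(Add(722, Add(Mul(-110, Pow(-741, -1)), Mul(747, Pow(Function('K')(16, 13), -1)))), 2) = Pow(Add(722, Add(Mul(-110, Pow(-741, -1)), Mul(747, Pow(9, -1)))), 2) = Pow(Add(722, Add(Mul(-110, Rational(-1, 741)), Mul(747, Rational(1, 9)))), 2) = Pow(Add(722, Add(Rational(110, 741), 83)), 2) = Pow(Add(722, Rational(61613, 741)), 2) = Pow(Rational(596615, 741), 2) = Rational(355949458225, 549081)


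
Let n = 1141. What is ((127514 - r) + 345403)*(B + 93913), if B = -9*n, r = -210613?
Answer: 57173183320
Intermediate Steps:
B = -10269 (B = -9*1141 = -10269)
((127514 - r) + 345403)*(B + 93913) = ((127514 - 1*(-210613)) + 345403)*(-10269 + 93913) = ((127514 + 210613) + 345403)*83644 = (338127 + 345403)*83644 = 683530*83644 = 57173183320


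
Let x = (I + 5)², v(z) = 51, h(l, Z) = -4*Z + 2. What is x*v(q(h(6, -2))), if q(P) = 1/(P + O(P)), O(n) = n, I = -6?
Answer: 51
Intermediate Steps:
h(l, Z) = 2 - 4*Z
q(P) = 1/(2*P) (q(P) = 1/(P + P) = 1/(2*P))
x = 1 (x = (-6 + 5)² = (-1)² = 1)
x*v(q(h(6, -2))) = 1*51 = 51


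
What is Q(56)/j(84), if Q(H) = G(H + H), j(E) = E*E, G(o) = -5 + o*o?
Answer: 12539/7056 ≈ 1.7771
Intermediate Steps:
G(o) = -5 + o²
j(E) = E²
Q(H) = -5 + 4*H² (Q(H) = -5 + (H + H)² = -5 + (2*H)² = -5 + 4*H²)
Q(56)/j(84) = (-5 + 4*56²)/(84²) = (-5 + 4*3136)/7056 = (-5 + 12544)*(1/7056) = 12539*(1/7056) = 12539/7056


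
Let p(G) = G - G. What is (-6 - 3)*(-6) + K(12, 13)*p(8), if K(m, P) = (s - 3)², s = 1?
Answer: 54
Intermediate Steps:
K(m, P) = 4 (K(m, P) = (1 - 3)² = (-2)² = 4)
p(G) = 0
(-6 - 3)*(-6) + K(12, 13)*p(8) = (-6 - 3)*(-6) + 4*0 = -9*(-6) + 0 = 54 + 0 = 54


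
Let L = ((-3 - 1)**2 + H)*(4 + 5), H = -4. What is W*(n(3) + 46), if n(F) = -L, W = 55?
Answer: -3410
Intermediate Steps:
L = 108 (L = ((-3 - 1)**2 - 4)*(4 + 5) = ((-4)**2 - 4)*9 = (16 - 4)*9 = 12*9 = 108)
n(F) = -108 (n(F) = -1*108 = -108)
W*(n(3) + 46) = 55*(-108 + 46) = 55*(-62) = -3410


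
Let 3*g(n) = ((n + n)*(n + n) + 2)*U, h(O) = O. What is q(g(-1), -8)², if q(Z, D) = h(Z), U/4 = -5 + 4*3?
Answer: 3136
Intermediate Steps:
U = 28 (U = 4*(-5 + 4*3) = 4*(-5 + 12) = 4*7 = 28)
g(n) = 56/3 + 112*n²/3 (g(n) = (((n + n)*(n + n) + 2)*28)/3 = (((2*n)*(2*n) + 2)*28)/3 = ((4*n² + 2)*28)/3 = ((2 + 4*n²)*28)/3 = (56 + 112*n²)/3 = 56/3 + 112*n²/3)
q(Z, D) = Z
q(g(-1), -8)² = (56/3 + (112/3)*(-1)²)² = (56/3 + (112/3)*1)² = (56/3 + 112/3)² = 56² = 3136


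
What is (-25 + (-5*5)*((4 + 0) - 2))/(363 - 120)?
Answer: -25/81 ≈ -0.30864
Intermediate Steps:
(-25 + (-5*5)*((4 + 0) - 2))/(363 - 120) = (-25 - 25*(4 - 2))/243 = (-25 - 25*2)*(1/243) = (-25 - 50)*(1/243) = -75*1/243 = -25/81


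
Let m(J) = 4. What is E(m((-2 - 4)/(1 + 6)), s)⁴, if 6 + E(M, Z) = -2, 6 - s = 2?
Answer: 4096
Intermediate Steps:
s = 4 (s = 6 - 1*2 = 6 - 2 = 4)
E(M, Z) = -8 (E(M, Z) = -6 - 2 = -8)
E(m((-2 - 4)/(1 + 6)), s)⁴ = (-8)⁴ = 4096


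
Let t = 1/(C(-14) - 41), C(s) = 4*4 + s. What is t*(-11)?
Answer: 11/39 ≈ 0.28205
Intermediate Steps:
C(s) = 16 + s
t = -1/39 (t = 1/((16 - 14) - 41) = 1/(2 - 41) = 1/(-39) = -1/39 ≈ -0.025641)
t*(-11) = -1/39*(-11) = 11/39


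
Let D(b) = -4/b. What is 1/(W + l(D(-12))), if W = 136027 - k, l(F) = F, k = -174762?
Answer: 3/932368 ≈ 3.2176e-6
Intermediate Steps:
W = 310789 (W = 136027 - 1*(-174762) = 136027 + 174762 = 310789)
1/(W + l(D(-12))) = 1/(310789 - 4/(-12)) = 1/(310789 - 4*(-1/12)) = 1/(310789 + ⅓) = 1/(932368/3) = 3/932368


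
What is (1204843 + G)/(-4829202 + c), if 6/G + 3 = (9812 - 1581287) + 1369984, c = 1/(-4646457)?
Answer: -564007012751025126/2260629637271174305 ≈ -0.24949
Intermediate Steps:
c = -1/4646457 ≈ -2.1522e-7
G = -3/100747 (G = 6/(-3 + ((9812 - 1581287) + 1369984)) = 6/(-3 + (-1571475 + 1369984)) = 6/(-3 - 201491) = 6/(-201494) = 6*(-1/201494) = -3/100747 ≈ -2.9778e-5)
(1204843 + G)/(-4829202 + c) = (1204843 - 3/100747)/(-4829202 - 1/4646457) = 121384317718/(100747*(-22438679437315/4646457)) = (121384317718/100747)*(-4646457/22438679437315) = -564007012751025126/2260629637271174305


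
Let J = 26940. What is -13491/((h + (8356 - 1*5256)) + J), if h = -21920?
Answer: -13491/8120 ≈ -1.6615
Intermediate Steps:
-13491/((h + (8356 - 1*5256)) + J) = -13491/((-21920 + (8356 - 1*5256)) + 26940) = -13491/((-21920 + (8356 - 5256)) + 26940) = -13491/((-21920 + 3100) + 26940) = -13491/(-18820 + 26940) = -13491/8120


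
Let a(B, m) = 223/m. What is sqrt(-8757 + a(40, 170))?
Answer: I*sqrt(253039390)/170 ≈ 93.572*I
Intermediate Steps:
sqrt(-8757 + a(40, 170)) = sqrt(-8757 + 223/170) = sqrt(-1488467/170) = I*sqrt(253039390)/170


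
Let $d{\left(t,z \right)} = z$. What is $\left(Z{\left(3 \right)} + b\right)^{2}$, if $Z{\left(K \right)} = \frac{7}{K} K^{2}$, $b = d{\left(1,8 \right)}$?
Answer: $841$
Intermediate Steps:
$b = 8$
$Z{\left(K \right)} = 7 K$
$\left(Z{\left(3 \right)} + b\right)^{2} = \left(7 \cdot 3 + 8\right)^{2} = \left(21 + 8\right)^{2} = 29^{2} = 841$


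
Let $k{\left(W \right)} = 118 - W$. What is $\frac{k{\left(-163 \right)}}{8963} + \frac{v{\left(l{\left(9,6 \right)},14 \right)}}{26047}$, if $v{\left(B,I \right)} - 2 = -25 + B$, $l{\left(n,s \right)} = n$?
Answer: $\frac{1027675}{33351323} \approx 0.030814$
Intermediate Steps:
$v{\left(B,I \right)} = -23 + B$ ($v{\left(B,I \right)} = 2 + \left(-25 + B\right) = -23 + B$)
$\frac{k{\left(-163 \right)}}{8963} + \frac{v{\left(l{\left(9,6 \right)},14 \right)}}{26047} = \frac{118 - -163}{8963} + \frac{-23 + 9}{26047} = \left(118 + 163\right) \frac{1}{8963} - \frac{2}{3721} = 281 \cdot \frac{1}{8963} - \frac{2}{3721} = \frac{281}{8963} - \frac{2}{3721} = \frac{1027675}{33351323}$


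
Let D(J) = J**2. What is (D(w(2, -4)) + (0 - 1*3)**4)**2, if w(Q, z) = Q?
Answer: 7225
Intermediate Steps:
(D(w(2, -4)) + (0 - 1*3)**4)**2 = (2**2 + (0 - 1*3)**4)**2 = (4 + (0 - 3)**4)**2 = (4 + (-3)**4)**2 = (4 + 81)**2 = 85**2 = 7225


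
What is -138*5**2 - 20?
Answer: -3470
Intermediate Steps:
-138*5**2 - 20 = -138*25 - 20 = -3450 - 20 = -3470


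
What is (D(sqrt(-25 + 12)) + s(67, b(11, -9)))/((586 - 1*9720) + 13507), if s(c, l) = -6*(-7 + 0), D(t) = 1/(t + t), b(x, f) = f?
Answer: 42/4373 - I*sqrt(13)/113698 ≈ 0.0096044 - 3.1712e-5*I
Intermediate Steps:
D(t) = 1/(2*t)
s(c, l) = 42 (s(c, l) = -6*(-7) = 42)
(D(sqrt(-25 + 12)) + s(67, b(11, -9)))/((586 - 1*9720) + 13507) = (1/(2*(sqrt(-25 + 12))) + 42)/((586 - 1*9720) + 13507) = (1/(2*(sqrt(-13))) + 42)/((586 - 9720) + 13507) = (1/(2*((I*sqrt(13)))) + 42)/(-9134 + 13507) = ((-I*sqrt(13)/13)/2 + 42)/4373 = (-I*sqrt(13)/26 + 42)*(1/4373) = (42 - I*sqrt(13)/26)*(1/4373) = 42/4373 - I*sqrt(13)/113698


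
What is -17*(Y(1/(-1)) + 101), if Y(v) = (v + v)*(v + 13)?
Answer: -1309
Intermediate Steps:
Y(v) = 2*v*(13 + v) (Y(v) = (2*v)*(13 + v) = 2*v*(13 + v))
-17*(Y(1/(-1)) + 101) = -17*(2*(13 + 1/(-1))/(-1) + 101) = -17*(2*(-1)*(13 - 1) + 101) = -17*(2*(-1)*12 + 101) = -17*(-24 + 101) = -17*77 = -1309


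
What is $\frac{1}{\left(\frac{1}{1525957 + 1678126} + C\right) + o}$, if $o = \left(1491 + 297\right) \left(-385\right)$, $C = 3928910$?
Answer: $\frac{3204083}{10382927083991} \approx 3.0859 \cdot 10^{-7}$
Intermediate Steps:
$o = -688380$ ($o = 1788 \left(-385\right) = -688380$)
$\frac{1}{\left(\frac{1}{1525957 + 1678126} + C\right) + o} = \frac{1}{\left(\frac{1}{1525957 + 1678126} + 3928910\right) - 688380} = \frac{1}{\left(\frac{1}{3204083} + 3928910\right) - 688380} = \frac{1}{\frac{12588553739531}{3204083} - 688380} = \frac{1}{\frac{10382927083991}{3204083}} = \frac{3204083}{10382927083991}$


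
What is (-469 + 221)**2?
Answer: 61504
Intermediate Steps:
(-469 + 221)**2 = (-248)**2 = 61504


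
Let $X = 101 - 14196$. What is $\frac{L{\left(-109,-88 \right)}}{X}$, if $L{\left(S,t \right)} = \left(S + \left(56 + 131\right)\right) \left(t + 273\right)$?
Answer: $- \frac{2886}{2819} \approx -1.0238$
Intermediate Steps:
$L{\left(S,t \right)} = \left(187 + S\right) \left(273 + t\right)$ ($L{\left(S,t \right)} = \left(S + 187\right) \left(273 + t\right) = \left(187 + S\right) \left(273 + t\right)$)
$X = -14095$ ($X = 101 - 14196 = -14095$)
$\frac{L{\left(-109,-88 \right)}}{X} = \frac{51051 + 187 \left(-88\right) + 273 \left(-109\right) - -9592}{-14095} = \left(51051 - 16456 - 29757 + 9592\right) \left(- \frac{1}{14095}\right) = 14430 \left(- \frac{1}{14095}\right) = - \frac{2886}{2819}$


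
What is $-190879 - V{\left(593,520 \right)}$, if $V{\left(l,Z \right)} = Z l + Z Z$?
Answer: $-769639$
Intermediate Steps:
$V{\left(l,Z \right)} = Z^{2} + Z l$ ($V{\left(l,Z \right)} = Z l + Z^{2} = Z^{2} + Z l$)
$-190879 - V{\left(593,520 \right)} = -190879 - 520 \left(520 + 593\right) = -190879 - 520 \cdot 1113 = -190879 - 578760 = -769639$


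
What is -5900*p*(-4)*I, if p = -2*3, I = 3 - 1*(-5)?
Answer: -1132800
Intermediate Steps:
I = 8 (I = 3 + 5 = 8)
p = -6
-5900*p*(-4)*I = -5900*(-6*(-4))*8 = -141600*8 = -5900*192 = -1132800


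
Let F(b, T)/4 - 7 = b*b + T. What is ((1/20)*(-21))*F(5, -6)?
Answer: -546/5 ≈ -109.20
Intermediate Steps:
F(b, T) = 28 + 4*T + 4*b**2 (F(b, T) = 28 + 4*(b*b + T) = 28 + 4*(b**2 + T) = 28 + 4*(T + b**2) = 28 + (4*T + 4*b**2) = 28 + 4*T + 4*b**2)
((1/20)*(-21))*F(5, -6) = ((1/20)*(-21))*(28 + 4*(-6) + 4*5**2) = ((1*(1/20))*(-21))*(28 - 24 + 4*25) = ((1/20)*(-21))*(28 - 24 + 100) = -21/20*104 = -546/5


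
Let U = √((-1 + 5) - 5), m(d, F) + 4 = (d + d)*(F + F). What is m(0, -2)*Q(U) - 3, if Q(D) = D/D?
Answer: -7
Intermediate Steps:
m(d, F) = -4 + 4*F*d (m(d, F) = -4 + (d + d)*(F + F) = -4 + (2*d)*(2*F) = -4 + 4*F*d)
U = I (U = √(4 - 5) = √(-1) = I ≈ 1.0*I)
Q(D) = 1
m(0, -2)*Q(U) - 3 = (-4 + 4*(-2)*0)*1 - 3 = (-4 + 0)*1 - 3 = -4*1 - 3 = -4 - 3 = -7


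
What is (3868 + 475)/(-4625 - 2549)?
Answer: -4343/7174 ≈ -0.60538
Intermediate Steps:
(3868 + 475)/(-4625 - 2549) = 4343/(-7174) = 4343*(-1/7174) = -4343/7174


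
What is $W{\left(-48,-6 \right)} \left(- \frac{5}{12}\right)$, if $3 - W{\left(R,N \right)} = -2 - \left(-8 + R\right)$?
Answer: $\frac{85}{4} \approx 21.25$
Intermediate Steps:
$W{\left(R,N \right)} = -3 + R$ ($W{\left(R,N \right)} = 3 - \left(-2 - \left(-8 + R\right)\right) = 3 - \left(6 - R\right) = 3 + \left(-6 + R\right) = -3 + R$)
$W{\left(-48,-6 \right)} \left(- \frac{5}{12}\right) = \left(-3 - 48\right) \left(- \frac{5}{12}\right) = - 51 \left(\left(-5\right) \frac{1}{12}\right) = \left(-51\right) \left(- \frac{5}{12}\right) = \frac{85}{4}$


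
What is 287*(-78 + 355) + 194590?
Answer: 274089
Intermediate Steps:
287*(-78 + 355) + 194590 = 287*277 + 194590 = 79499 + 194590 = 274089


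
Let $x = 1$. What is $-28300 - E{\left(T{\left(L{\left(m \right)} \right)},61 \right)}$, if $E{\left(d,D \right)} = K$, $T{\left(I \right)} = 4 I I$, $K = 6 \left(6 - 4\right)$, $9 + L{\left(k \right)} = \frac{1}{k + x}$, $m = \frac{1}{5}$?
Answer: $-28312$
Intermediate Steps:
$m = \frac{1}{5} \approx 0.2$
$L{\left(k \right)} = -9 + \frac{1}{1 + k}$ ($L{\left(k \right)} = -9 + \frac{1}{k + 1} = -9 + \frac{1}{1 + k}$)
$K = 12$ ($K = 6 \cdot 2 = 12$)
$T{\left(I \right)} = 4 I^{2}$
$E{\left(d,D \right)} = 12$
$-28300 - E{\left(T{\left(L{\left(m \right)} \right)},61 \right)} = -28300 - 12 = -28312$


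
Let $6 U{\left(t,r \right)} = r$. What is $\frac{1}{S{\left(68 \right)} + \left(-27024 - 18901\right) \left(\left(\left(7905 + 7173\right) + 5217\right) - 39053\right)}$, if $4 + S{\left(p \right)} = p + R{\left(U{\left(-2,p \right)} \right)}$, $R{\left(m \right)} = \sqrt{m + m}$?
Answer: $\frac{1292191821}{1113173134839530660} - \frac{\sqrt{51}}{1113173134839530660} \approx 1.1608 \cdot 10^{-9}$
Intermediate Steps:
$U{\left(t,r \right)} = \frac{r}{6}$
$R{\left(m \right)} = \sqrt{2} \sqrt{m}$ ($R{\left(m \right)} = \sqrt{2 m} = \sqrt{2} \sqrt{m}$)
$S{\left(p \right)} = -4 + p + \frac{\sqrt{3} \sqrt{p}}{3}$ ($S{\left(p \right)} = -4 + \left(p + \sqrt{2} \sqrt{\frac{p}{6}}\right) = -4 + \left(p + \sqrt{2} \frac{\sqrt{6} \sqrt{p}}{6}\right) = -4 + \left(p + \frac{\sqrt{3} \sqrt{p}}{3}\right) = -4 + p + \frac{\sqrt{3} \sqrt{p}}{3}$)
$\frac{1}{S{\left(68 \right)} + \left(-27024 - 18901\right) \left(\left(\left(7905 + 7173\right) + 5217\right) - 39053\right)} = \frac{1}{\left(-4 + 68 + \frac{\sqrt{3} \sqrt{68}}{3}\right) + \left(-27024 - 18901\right) \left(\left(\left(7905 + 7173\right) + 5217\right) - 39053\right)} = \frac{1}{\left(-4 + 68 + \frac{\sqrt{3} \cdot 2 \sqrt{17}}{3}\right) - 45925 \left(\left(15078 + 5217\right) - 39053\right)} = \frac{1}{\left(-4 + 68 + \frac{2 \sqrt{51}}{3}\right) - 45925 \left(20295 - 39053\right)} = \frac{1}{\left(64 + \frac{2 \sqrt{51}}{3}\right) - -861461150} = \frac{1}{\left(64 + \frac{2 \sqrt{51}}{3}\right) + 861461150} = \frac{1}{861461214 + \frac{2 \sqrt{51}}{3}}$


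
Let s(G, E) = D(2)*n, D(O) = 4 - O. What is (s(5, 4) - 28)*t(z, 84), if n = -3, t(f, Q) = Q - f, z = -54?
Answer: -4692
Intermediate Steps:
s(G, E) = -6 (s(G, E) = (4 - 1*2)*(-3) = (4 - 2)*(-3) = 2*(-3) = -6)
(s(5, 4) - 28)*t(z, 84) = (-6 - 28)*(84 - 1*(-54)) = -34*(84 + 54) = -34*138 = -4692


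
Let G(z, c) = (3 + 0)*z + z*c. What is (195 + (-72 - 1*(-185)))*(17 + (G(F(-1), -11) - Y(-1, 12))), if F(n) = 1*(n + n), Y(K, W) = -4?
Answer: 11396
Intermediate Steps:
F(n) = 2*n (F(n) = 1*(2*n) = 2*n)
G(z, c) = 3*z + c*z
(195 + (-72 - 1*(-185)))*(17 + (G(F(-1), -11) - Y(-1, 12))) = (195 + (-72 - 1*(-185)))*(17 + ((2*(-1))*(3 - 11) - 1*(-4))) = (195 + (-72 + 185))*(17 + (-2*(-8) + 4)) = (195 + 113)*(17 + (16 + 4)) = 308*(17 + 20) = 308*37 = 11396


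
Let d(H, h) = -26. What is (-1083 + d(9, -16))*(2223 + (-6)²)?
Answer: -2505231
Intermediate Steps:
(-1083 + d(9, -16))*(2223 + (-6)²) = (-1083 - 26)*(2223 + (-6)²) = -1109*(2223 + 36) = -1109*2259 = -2505231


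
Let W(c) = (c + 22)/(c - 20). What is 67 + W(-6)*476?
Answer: -2937/13 ≈ -225.92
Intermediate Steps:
W(c) = (22 + c)/(-20 + c)
67 + W(-6)*476 = 67 + ((22 - 6)/(-20 - 6))*476 = 67 + (16/(-26))*476 = 67 - 1/26*16*476 = 67 - 8/13*476 = 67 - 3808/13 = -2937/13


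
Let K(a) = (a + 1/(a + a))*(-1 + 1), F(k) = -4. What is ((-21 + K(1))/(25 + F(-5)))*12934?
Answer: -12934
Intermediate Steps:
K(a) = 0 (K(a) = (a + 1/(2*a))*0 = 0)
((-21 + K(1))/(25 + F(-5)))*12934 = ((-21 + 0)/(25 - 4))*12934 = -21/21*12934 = -21*1/21*12934 = -1*12934 = -12934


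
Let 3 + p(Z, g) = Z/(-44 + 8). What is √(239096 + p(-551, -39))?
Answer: √8607899/6 ≈ 488.99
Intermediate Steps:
p(Z, g) = -3 - Z/36 (p(Z, g) = -3 + Z/(-44 + 8) = -3 + Z/(-36) = -3 + Z*(-1/36) = -3 - Z/36)
√(239096 + p(-551, -39)) = √(239096 + (-3 - 1/36*(-551))) = √(239096 + (-3 + 551/36)) = √(239096 + 443/36) = √(8607899/36) = √8607899/6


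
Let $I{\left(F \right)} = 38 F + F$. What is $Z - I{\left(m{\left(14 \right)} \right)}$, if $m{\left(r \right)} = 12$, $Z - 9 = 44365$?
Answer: $43906$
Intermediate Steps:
$Z = 44374$ ($Z = 9 + 44365 = 44374$)
$I{\left(F \right)} = 39 F$
$Z - I{\left(m{\left(14 \right)} \right)} = 44374 - 39 \cdot 12 = 44374 - 468 = 43906$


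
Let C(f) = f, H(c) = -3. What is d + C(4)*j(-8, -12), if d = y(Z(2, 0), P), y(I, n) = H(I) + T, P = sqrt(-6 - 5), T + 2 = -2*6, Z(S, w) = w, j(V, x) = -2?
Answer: -25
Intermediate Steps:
T = -14 (T = -2 - 2*6 = -2 - 12 = -14)
P = I*sqrt(11) (P = sqrt(-11) = I*sqrt(11) ≈ 3.3166*I)
y(I, n) = -17 (y(I, n) = -3 - 14 = -17)
d = -17
d + C(4)*j(-8, -12) = -17 + 4*(-2) = -17 - 8 = -25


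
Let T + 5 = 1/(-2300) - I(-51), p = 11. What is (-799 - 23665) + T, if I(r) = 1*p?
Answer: -56304001/2300 ≈ -24480.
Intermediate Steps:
I(r) = 11 (I(r) = 1*11 = 11)
T = -36801/2300 (T = -5 + (1/(-2300) - 1*11) = -5 + (-1/2300 - 11) = -5 - 25301/2300 = -36801/2300 ≈ -16.000)
(-799 - 23665) + T = (-799 - 23665) - 36801/2300 = -24464 - 36801/2300 = -56304001/2300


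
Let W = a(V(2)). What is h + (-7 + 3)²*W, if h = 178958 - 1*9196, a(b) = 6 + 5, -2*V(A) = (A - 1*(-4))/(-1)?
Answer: 169938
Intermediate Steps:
V(A) = 2 + A/2 (V(A) = -(A - 1*(-4))/(2*(-1)) = -(A + 4)*(-1)/2 = -(4 + A)*(-1)/2 = -(-4 - A)/2 = 2 + A/2)
a(b) = 11
W = 11
h = 169762 (h = 178958 - 9196 = 169762)
h + (-7 + 3)²*W = 169762 + (-7 + 3)²*11 = 169762 + (-4)²*11 = 169762 + 16*11 = 169762 + 176 = 169938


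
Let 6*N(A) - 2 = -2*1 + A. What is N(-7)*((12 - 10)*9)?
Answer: -21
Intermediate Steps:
N(A) = A/6 (N(A) = ⅓ + (-2*1 + A)/6 = ⅓ + (-2 + A)/6 = ⅓ + (-⅓ + A/6) = A/6)
N(-7)*((12 - 10)*9) = ((⅙)*(-7))*((12 - 10)*9) = -7*9/3 = -7/6*18 = -21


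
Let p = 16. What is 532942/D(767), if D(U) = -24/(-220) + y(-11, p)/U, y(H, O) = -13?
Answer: 1729396790/299 ≈ 5.7839e+6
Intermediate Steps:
D(U) = 6/55 - 13/U (D(U) = -24/(-220) - 13/U = -24*(-1/220) - 13/U = 6/55 - 13/U)
532942/D(767) = 532942/(6/55 - 13/767) = 532942/(6/55 - 13*1/767) = 532942/(6/55 - 1/59) = 532942/(299/3245) = 532942*(3245/299) = 1729396790/299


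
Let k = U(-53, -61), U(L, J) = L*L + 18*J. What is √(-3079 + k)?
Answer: 6*I*√38 ≈ 36.987*I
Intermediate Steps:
U(L, J) = L² + 18*J
k = 1711 (k = (-53)² + 18*(-61) = 2809 - 1098 = 1711)
√(-3079 + k) = √(-3079 + 1711) = √(-1368) = 6*I*√38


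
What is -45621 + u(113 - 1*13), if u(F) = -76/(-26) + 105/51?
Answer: -10081140/221 ≈ -45616.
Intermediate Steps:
u(F) = 1101/221 (u(F) = -76*(-1/26) + 105*(1/51) = 38/13 + 35/17 = 1101/221)
-45621 + u(113 - 1*13) = -45621 + 1101/221 = -10081140/221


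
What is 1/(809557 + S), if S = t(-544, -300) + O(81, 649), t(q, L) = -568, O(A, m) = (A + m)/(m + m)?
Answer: 649/525034226 ≈ 1.2361e-6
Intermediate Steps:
O(A, m) = (A + m)/(2*m) (O(A, m) = (A + m)/((2*m)) = (A + m)*(1/(2*m)) = (A + m)/(2*m))
S = -368267/649 (S = -568 + (½)*(81 + 649)/649 = -568 + (½)*(1/649)*730 = -568 + 365/649 = -368267/649 ≈ -567.44)
1/(809557 + S) = 1/(809557 - 368267/649) = 1/(525034226/649) = 649/525034226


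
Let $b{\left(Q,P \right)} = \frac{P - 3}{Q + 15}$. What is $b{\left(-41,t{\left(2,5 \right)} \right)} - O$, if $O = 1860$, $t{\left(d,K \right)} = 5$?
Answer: $- \frac{24181}{13} \approx -1860.1$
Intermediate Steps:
$b{\left(Q,P \right)} = \frac{-3 + P}{15 + Q}$
$b{\left(-41,t{\left(2,5 \right)} \right)} - O = \frac{-3 + 5}{15 - 41} - 1860 = \frac{1}{-26} \cdot 2 - 1860 = \left(- \frac{1}{26}\right) 2 - 1860 = - \frac{1}{13} - 1860 = - \frac{24181}{13}$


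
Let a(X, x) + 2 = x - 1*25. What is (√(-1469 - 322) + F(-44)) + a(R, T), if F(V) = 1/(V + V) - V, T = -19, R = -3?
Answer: -177/88 + 3*I*√199 ≈ -2.0114 + 42.32*I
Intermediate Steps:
a(X, x) = -27 + x (a(X, x) = -2 + (x - 1*25) = -2 + (x - 25) = -2 + (-25 + x) = -27 + x)
F(V) = 1/(2*V) - V
(√(-1469 - 322) + F(-44)) + a(R, T) = (√(-1469 - 322) + ((½)/(-44) - 1*(-44))) + (-27 - 19) = (√(-1791) + ((½)*(-1/44) + 44)) - 46 = (3*I*√199 + (-1/88 + 44)) - 46 = (3*I*√199 + 3871/88) - 46 = (3871/88 + 3*I*√199) - 46 = -177/88 + 3*I*√199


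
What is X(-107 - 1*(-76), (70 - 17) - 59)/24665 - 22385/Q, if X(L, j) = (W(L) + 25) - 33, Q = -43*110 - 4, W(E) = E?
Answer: 551941399/116764110 ≈ 4.7270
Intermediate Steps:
Q = -4734 (Q = -4730 - 4 = -4734)
X(L, j) = -8 + L (X(L, j) = (L + 25) - 33 = (25 + L) - 33 = -8 + L)
X(-107 - 1*(-76), (70 - 17) - 59)/24665 - 22385/Q = (-8 + (-107 - 1*(-76)))/24665 - 22385/(-4734) = (-8 + (-107 + 76))*(1/24665) - 22385*(-1/4734) = (-8 - 31)*(1/24665) + 22385/4734 = -39*1/24665 + 22385/4734 = -39/24665 + 22385/4734 = 551941399/116764110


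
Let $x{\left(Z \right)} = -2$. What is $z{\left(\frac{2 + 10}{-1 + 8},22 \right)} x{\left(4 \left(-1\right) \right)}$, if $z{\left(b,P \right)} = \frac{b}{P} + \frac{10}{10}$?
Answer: $- \frac{166}{77} \approx -2.1558$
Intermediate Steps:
$z{\left(b,P \right)} = 1 + \frac{b}{P}$ ($z{\left(b,P \right)} = \frac{b}{P} + 10 \cdot \frac{1}{10} = \frac{b}{P} + 1 = 1 + \frac{b}{P}$)
$z{\left(\frac{2 + 10}{-1 + 8},22 \right)} x{\left(4 \left(-1\right) \right)} = \frac{22 + \frac{2 + 10}{-1 + 8}}{22} \left(-2\right) = \frac{22 + \frac{12}{7}}{22} \left(-2\right) = \frac{1}{22} \cdot \frac{166}{7} \left(-2\right) = \frac{83}{77} \left(-2\right) = - \frac{166}{77}$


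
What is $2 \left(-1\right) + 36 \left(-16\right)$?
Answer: $-578$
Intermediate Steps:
$2 \left(-1\right) + 36 \left(-16\right) = -2 - 576 = -578$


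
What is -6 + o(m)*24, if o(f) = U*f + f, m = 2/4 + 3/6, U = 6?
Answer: 162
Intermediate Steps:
m = 1 (m = 2*(¼) + 3*(⅙) = ½ + ½ = 1)
o(f) = 7*f (o(f) = 6*f + f = 7*f)
-6 + o(m)*24 = -6 + (7*1)*24 = -6 + 7*24 = -6 + 168 = 162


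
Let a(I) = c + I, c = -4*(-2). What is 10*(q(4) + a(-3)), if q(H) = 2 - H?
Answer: 30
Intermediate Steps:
c = 8
a(I) = 8 + I
10*(q(4) + a(-3)) = 10*((2 - 1*4) + (8 - 3)) = 10*((2 - 4) + 5) = 10*(-2 + 5) = 10*3 = 30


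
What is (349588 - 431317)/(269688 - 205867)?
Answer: -81729/63821 ≈ -1.2806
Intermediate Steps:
(349588 - 431317)/(269688 - 205867) = -81729/63821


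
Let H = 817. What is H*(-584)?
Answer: -477128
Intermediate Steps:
H*(-584) = 817*(-584) = -477128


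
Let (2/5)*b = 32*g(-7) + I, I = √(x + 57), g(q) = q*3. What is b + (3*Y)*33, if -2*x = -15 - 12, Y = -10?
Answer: -2670 + 5*√282/4 ≈ -2649.0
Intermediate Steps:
x = 27/2 (x = -(-15 - 12)/2 = -½*(-27) = 27/2 ≈ 13.500)
g(q) = 3*q
I = √282/2 (I = √(27/2 + 57) = √(141/2) = √282/2 ≈ 8.3964)
b = -1680 + 5*√282/4 (b = 5*(32*(3*(-7)) + √282/2)/2 = 5*(32*(-21) + √282/2)/2 = 5*(-672 + √282/2)/2 = -1680 + 5*√282/4 ≈ -1659.0)
b + (3*Y)*33 = (-1680 + 5*√282/4) + (3*(-10))*33 = (-1680 + 5*√282/4) - 30*33 = (-1680 + 5*√282/4) - 990 = -2670 + 5*√282/4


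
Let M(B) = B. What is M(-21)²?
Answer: 441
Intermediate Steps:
M(-21)² = (-21)² = 441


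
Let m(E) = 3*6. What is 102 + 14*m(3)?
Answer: 354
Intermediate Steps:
m(E) = 18
102 + 14*m(3) = 102 + 14*18 = 102 + 252 = 354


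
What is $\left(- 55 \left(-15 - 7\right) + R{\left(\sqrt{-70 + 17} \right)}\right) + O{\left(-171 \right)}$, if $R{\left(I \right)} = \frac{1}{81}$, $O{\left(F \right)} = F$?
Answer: $\frac{84160}{81} \approx 1039.0$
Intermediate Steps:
$R{\left(I \right)} = \frac{1}{81}$
$\left(- 55 \left(-15 - 7\right) + R{\left(\sqrt{-70 + 17} \right)}\right) + O{\left(-171 \right)} = \left(- 55 \left(-15 - 7\right) + \frac{1}{81}\right) - 171 = \left(\left(-55\right) \left(-22\right) + \frac{1}{81}\right) - 171 = \left(1210 + \frac{1}{81}\right) - 171 = \frac{98011}{81} - 171 = \frac{84160}{81}$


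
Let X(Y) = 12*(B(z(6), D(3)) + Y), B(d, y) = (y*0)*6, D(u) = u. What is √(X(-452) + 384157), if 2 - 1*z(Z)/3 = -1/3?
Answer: √378733 ≈ 615.41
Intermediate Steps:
z(Z) = 7 (z(Z) = 6 - (-3)/3 = 6 - 3*(-⅓) = 6 + 1 = 7)
B(d, y) = 0 (B(d, y) = 0*6 = 0)
X(Y) = 12*Y (X(Y) = 12*(0 + Y) = 12*Y)
√(X(-452) + 384157) = √(12*(-452) + 384157) = √(-5424 + 384157) = √378733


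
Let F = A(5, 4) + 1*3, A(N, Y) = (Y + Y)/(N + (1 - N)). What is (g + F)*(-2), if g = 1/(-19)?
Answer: -416/19 ≈ -21.895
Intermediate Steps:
A(N, Y) = 2*Y (A(N, Y) = (2*Y)/1 = (2*Y)*1 = 2*Y)
F = 11 (F = 2*4 + 1*3 = 8 + 3 = 11)
g = -1/19 ≈ -0.052632
(g + F)*(-2) = (-1/19 + 11)*(-2) = (208/19)*(-2) = -416/19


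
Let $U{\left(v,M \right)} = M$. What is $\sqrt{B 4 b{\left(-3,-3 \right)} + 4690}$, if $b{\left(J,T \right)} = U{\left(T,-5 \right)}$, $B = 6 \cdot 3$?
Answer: $\sqrt{4330} \approx 65.803$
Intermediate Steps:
$B = 18$
$b{\left(J,T \right)} = -5$
$\sqrt{B 4 b{\left(-3,-3 \right)} + 4690} = \sqrt{18 \cdot 4 \left(-5\right) + 4690} = \sqrt{72 \left(-5\right) + 4690} = \sqrt{-360 + 4690} = \sqrt{4330}$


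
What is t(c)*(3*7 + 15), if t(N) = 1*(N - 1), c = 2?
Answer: 36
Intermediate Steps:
t(N) = -1 + N (t(N) = 1*(-1 + N) = -1 + N)
t(c)*(3*7 + 15) = (-1 + 2)*(3*7 + 15) = 1*(21 + 15) = 1*36 = 36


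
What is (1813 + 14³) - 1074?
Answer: 3483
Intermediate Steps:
(1813 + 14³) - 1074 = (1813 + 2744) - 1074 = 4557 - 1074 = 3483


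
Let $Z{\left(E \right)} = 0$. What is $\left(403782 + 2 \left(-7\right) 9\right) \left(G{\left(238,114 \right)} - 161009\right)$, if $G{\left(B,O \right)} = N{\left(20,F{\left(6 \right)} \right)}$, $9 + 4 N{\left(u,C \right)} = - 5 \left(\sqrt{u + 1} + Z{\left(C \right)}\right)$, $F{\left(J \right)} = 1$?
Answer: $-64993157130 - 504570 \sqrt{21} \approx -6.4995 \cdot 10^{10}$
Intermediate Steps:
$N{\left(u,C \right)} = - \frac{9}{4} - \frac{5 \sqrt{1 + u}}{4}$ ($N{\left(u,C \right)} = - \frac{9}{4} + \frac{\left(-5\right) \left(\sqrt{u + 1} + 0\right)}{4} = - \frac{9}{4} + \frac{\left(-5\right) \left(\sqrt{1 + u} + 0\right)}{4} = - \frac{9}{4} + \frac{\left(-5\right) \sqrt{1 + u}}{4} = - \frac{9}{4} - \frac{5 \sqrt{1 + u}}{4}$)
$G{\left(B,O \right)} = - \frac{9}{4} - \frac{5 \sqrt{21}}{4}$ ($G{\left(B,O \right)} = - \frac{9}{4} - \frac{5 \sqrt{1 + 20}}{4} = - \frac{9}{4} - \frac{5 \sqrt{21}}{4}$)
$\left(403782 + 2 \left(-7\right) 9\right) \left(G{\left(238,114 \right)} - 161009\right) = \left(403782 + 2 \left(-7\right) 9\right) \left(\left(- \frac{9}{4} - \frac{5 \sqrt{21}}{4}\right) - 161009\right) = \left(403782 - 126\right) \left(- \frac{644045}{4} - \frac{5 \sqrt{21}}{4}\right) = 403656 \left(- \frac{644045}{4} - \frac{5 \sqrt{21}}{4}\right) = -64993157130 - 504570 \sqrt{21}$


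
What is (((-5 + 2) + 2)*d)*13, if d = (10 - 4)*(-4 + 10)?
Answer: -468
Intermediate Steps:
d = 36 (d = 6*6 = 36)
(((-5 + 2) + 2)*d)*13 = (((-5 + 2) + 2)*36)*13 = ((-3 + 2)*36)*13 = -1*36*13 = -36*13 = -468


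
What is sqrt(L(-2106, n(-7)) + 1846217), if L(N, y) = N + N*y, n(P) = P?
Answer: sqrt(1858853) ≈ 1363.4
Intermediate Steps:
sqrt(L(-2106, n(-7)) + 1846217) = sqrt(-2106*(1 - 7) + 1846217) = sqrt(-2106*(-6) + 1846217) = sqrt(12636 + 1846217) = sqrt(1858853)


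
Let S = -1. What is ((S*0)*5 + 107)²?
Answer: 11449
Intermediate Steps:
((S*0)*5 + 107)² = (-1*0*5 + 107)² = (0*5 + 107)² = (0 + 107)² = 107² = 11449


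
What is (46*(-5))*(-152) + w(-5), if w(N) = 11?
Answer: 34971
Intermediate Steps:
(46*(-5))*(-152) + w(-5) = (46*(-5))*(-152) + 11 = -230*(-152) + 11 = 34960 + 11 = 34971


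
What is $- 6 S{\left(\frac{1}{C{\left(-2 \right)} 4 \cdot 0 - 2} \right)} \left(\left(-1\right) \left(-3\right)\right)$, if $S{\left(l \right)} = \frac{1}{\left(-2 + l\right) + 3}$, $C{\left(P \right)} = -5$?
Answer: $-36$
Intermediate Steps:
$S{\left(l \right)} = \frac{1}{1 + l}$
$- 6 S{\left(\frac{1}{C{\left(-2 \right)} 4 \cdot 0 - 2} \right)} \left(\left(-1\right) \left(-3\right)\right) = - \frac{6}{1 + \frac{1}{\left(-5\right) 4 \cdot 0 - 2}} \left(\left(-1\right) \left(-3\right)\right) = - \frac{6}{1 + \frac{1}{\left(-20\right) 0 - 2}} \cdot 3 = - \frac{6}{1 + \frac{1}{0 - 2}} \cdot 3 = - \frac{6}{1 + \frac{1}{-2}} \cdot 3 = - \frac{6}{1 - \frac{1}{2}} \cdot 3 = - 6 \frac{1}{\frac{1}{2}} \cdot 3 = \left(-6\right) 2 \cdot 3 = \left(-12\right) 3 = -36$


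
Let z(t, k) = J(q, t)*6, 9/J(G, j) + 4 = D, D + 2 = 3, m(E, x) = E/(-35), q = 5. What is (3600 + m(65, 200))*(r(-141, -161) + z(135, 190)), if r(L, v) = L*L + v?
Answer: 496234274/7 ≈ 7.0891e+7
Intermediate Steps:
m(E, x) = -E/35 (m(E, x) = E*(-1/35) = -E/35)
D = 1 (D = -2 + 3 = 1)
J(G, j) = -3 (J(G, j) = 9/(-4 + 1) = 9/(-3) = 9*(-1/3) = -3)
r(L, v) = v + L**2 (r(L, v) = L**2 + v = v + L**2)
z(t, k) = -18 (z(t, k) = -3*6 = -18)
(3600 + m(65, 200))*(r(-141, -161) + z(135, 190)) = (3600 - 1/35*65)*((-161 + (-141)**2) - 18) = (3600 - 13/7)*((-161 + 19881) - 18) = 25187*(19720 - 18)/7 = (25187/7)*19702 = 496234274/7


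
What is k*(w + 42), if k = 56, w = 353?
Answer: 22120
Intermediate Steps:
k*(w + 42) = 56*(353 + 42) = 56*395 = 22120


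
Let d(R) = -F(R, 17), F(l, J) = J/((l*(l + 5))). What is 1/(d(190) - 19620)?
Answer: -37050/726921017 ≈ -5.0968e-5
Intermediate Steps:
F(l, J) = J/(l*(5 + l)) (F(l, J) = J/((l*(5 + l))) = J*(1/(l*(5 + l))) = J/(l*(5 + l)))
d(R) = -17/(R*(5 + R))
1/(d(190) - 19620) = 1/(-17/(190*(5 + 190)) - 19620) = 1/(-17*1/190/195 - 19620) = 1/(-17*1/190*1/195 - 19620) = 1/(-17/37050 - 19620) = 1/(-726921017/37050) = -37050/726921017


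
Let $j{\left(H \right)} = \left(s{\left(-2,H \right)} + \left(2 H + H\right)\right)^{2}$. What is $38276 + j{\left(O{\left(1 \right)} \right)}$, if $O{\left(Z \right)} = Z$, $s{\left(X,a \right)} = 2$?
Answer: $38301$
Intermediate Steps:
$j{\left(H \right)} = \left(2 + 3 H\right)^{2}$ ($j{\left(H \right)} = \left(2 + \left(2 H + H\right)\right)^{2} = \left(2 + 3 H\right)^{2}$)
$38276 + j{\left(O{\left(1 \right)} \right)} = 38276 + \left(2 + 3 \cdot 1\right)^{2} = 38276 + \left(2 + 3\right)^{2} = 38276 + 5^{2} = 38276 + 25 = 38301$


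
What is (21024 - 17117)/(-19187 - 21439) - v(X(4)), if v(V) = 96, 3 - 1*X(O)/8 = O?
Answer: -3904003/40626 ≈ -96.096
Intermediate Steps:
X(O) = 24 - 8*O
(21024 - 17117)/(-19187 - 21439) - v(X(4)) = (21024 - 17117)/(-19187 - 21439) - 1*96 = 3907/(-40626) - 96 = 3907*(-1/40626) - 96 = -3907/40626 - 96 = -3904003/40626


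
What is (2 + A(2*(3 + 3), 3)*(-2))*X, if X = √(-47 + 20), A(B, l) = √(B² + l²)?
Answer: 6*I*(√3 - 3*√51) ≈ -118.15*I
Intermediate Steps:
X = 3*I*√3 (X = √(-27) = 3*I*√3 ≈ 5.1962*I)
(2 + A(2*(3 + 3), 3)*(-2))*X = (2 + √((2*(3 + 3))² + 3²)*(-2))*(3*I*√3) = (2 + √((2*6)² + 9)*(-2))*(3*I*√3) = (2 + √(12² + 9)*(-2))*(3*I*√3) = (2 + √(144 + 9)*(-2))*(3*I*√3) = (2 + √153*(-2))*(3*I*√3) = (2 + (3*√17)*(-2))*(3*I*√3) = (2 - 6*√17)*(3*I*√3) = 3*I*√3*(2 - 6*√17)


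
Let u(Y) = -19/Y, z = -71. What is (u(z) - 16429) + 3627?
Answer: -908923/71 ≈ -12802.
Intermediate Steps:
(u(z) - 16429) + 3627 = (-19/(-71) - 16429) + 3627 = (-19*(-1/71) - 16429) + 3627 = (19/71 - 16429) + 3627 = -1166440/71 + 3627 = -908923/71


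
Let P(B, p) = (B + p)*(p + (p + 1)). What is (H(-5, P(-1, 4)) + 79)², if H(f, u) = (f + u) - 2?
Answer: 9801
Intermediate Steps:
P(B, p) = (1 + 2*p)*(B + p) (P(B, p) = (B + p)*(p + (1 + p)) = (B + p)*(1 + 2*p) = (1 + 2*p)*(B + p))
H(f, u) = -2 + f + u
(H(-5, P(-1, 4)) + 79)² = ((-2 - 5 + (-1 + 4 + 2*4² + 2*(-1)*4)) + 79)² = ((-2 - 5 + (-1 + 4 + 2*16 - 8)) + 79)² = ((-2 - 5 + (-1 + 4 + 32 - 8)) + 79)² = ((-2 - 5 + 27) + 79)² = (20 + 79)² = 99² = 9801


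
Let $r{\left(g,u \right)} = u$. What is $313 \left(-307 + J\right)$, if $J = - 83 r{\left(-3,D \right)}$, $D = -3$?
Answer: $-18154$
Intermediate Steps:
$J = 249$ ($J = \left(-83\right) \left(-3\right) = 249$)
$313 \left(-307 + J\right) = 313 \left(-307 + 249\right) = 313 \left(-58\right) = -18154$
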